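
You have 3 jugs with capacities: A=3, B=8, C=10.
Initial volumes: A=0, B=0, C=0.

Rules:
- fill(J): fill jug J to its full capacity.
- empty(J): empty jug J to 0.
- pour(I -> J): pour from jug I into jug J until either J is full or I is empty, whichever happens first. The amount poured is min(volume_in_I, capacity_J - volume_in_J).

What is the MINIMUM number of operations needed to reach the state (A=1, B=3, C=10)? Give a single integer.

Answer: 6

Derivation:
BFS from (A=0, B=0, C=0). One shortest path:
  1. fill(A) -> (A=3 B=0 C=0)
  2. fill(B) -> (A=3 B=8 C=0)
  3. pour(B -> C) -> (A=3 B=0 C=8)
  4. pour(A -> B) -> (A=0 B=3 C=8)
  5. fill(A) -> (A=3 B=3 C=8)
  6. pour(A -> C) -> (A=1 B=3 C=10)
Reached target in 6 moves.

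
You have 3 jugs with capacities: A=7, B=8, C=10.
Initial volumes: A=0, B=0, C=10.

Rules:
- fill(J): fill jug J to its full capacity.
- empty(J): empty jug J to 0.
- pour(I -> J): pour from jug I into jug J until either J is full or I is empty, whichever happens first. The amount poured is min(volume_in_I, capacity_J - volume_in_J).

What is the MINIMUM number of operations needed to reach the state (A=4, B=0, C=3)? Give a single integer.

Answer: 7

Derivation:
BFS from (A=0, B=0, C=10). One shortest path:
  1. pour(C -> A) -> (A=7 B=0 C=3)
  2. pour(C -> B) -> (A=7 B=3 C=0)
  3. pour(A -> C) -> (A=0 B=3 C=7)
  4. fill(A) -> (A=7 B=3 C=7)
  5. pour(A -> C) -> (A=4 B=3 C=10)
  6. empty(C) -> (A=4 B=3 C=0)
  7. pour(B -> C) -> (A=4 B=0 C=3)
Reached target in 7 moves.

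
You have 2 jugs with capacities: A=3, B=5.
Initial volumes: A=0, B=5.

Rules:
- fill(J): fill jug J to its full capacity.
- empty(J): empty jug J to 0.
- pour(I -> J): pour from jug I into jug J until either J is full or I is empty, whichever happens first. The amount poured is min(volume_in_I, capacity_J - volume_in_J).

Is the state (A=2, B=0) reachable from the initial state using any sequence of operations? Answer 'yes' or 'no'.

Answer: yes

Derivation:
BFS from (A=0, B=5):
  1. pour(B -> A) -> (A=3 B=2)
  2. empty(A) -> (A=0 B=2)
  3. pour(B -> A) -> (A=2 B=0)
Target reached → yes.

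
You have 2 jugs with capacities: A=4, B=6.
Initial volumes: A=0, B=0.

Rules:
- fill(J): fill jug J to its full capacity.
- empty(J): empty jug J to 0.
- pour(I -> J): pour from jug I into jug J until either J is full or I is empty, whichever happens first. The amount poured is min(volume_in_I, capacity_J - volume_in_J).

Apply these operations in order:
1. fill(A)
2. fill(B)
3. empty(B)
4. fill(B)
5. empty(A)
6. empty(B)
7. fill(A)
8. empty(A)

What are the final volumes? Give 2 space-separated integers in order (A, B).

Step 1: fill(A) -> (A=4 B=0)
Step 2: fill(B) -> (A=4 B=6)
Step 3: empty(B) -> (A=4 B=0)
Step 4: fill(B) -> (A=4 B=6)
Step 5: empty(A) -> (A=0 B=6)
Step 6: empty(B) -> (A=0 B=0)
Step 7: fill(A) -> (A=4 B=0)
Step 8: empty(A) -> (A=0 B=0)

Answer: 0 0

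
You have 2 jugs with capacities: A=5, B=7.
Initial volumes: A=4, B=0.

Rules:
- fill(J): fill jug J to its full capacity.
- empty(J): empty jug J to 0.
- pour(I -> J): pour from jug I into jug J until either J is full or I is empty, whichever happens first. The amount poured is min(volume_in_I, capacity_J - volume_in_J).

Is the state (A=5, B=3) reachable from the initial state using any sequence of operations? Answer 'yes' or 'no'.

BFS from (A=4, B=0):
  1. fill(A) -> (A=5 B=0)
  2. pour(A -> B) -> (A=0 B=5)
  3. fill(A) -> (A=5 B=5)
  4. pour(A -> B) -> (A=3 B=7)
  5. empty(B) -> (A=3 B=0)
  6. pour(A -> B) -> (A=0 B=3)
  7. fill(A) -> (A=5 B=3)
Target reached → yes.

Answer: yes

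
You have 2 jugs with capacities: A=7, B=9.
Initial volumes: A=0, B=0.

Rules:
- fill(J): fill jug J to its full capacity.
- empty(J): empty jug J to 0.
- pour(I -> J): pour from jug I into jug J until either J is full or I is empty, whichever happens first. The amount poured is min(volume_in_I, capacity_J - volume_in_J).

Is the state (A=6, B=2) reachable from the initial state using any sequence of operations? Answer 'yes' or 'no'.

BFS explored all 32 reachable states.
Reachable set includes: (0,0), (0,1), (0,2), (0,3), (0,4), (0,5), (0,6), (0,7), (0,8), (0,9), (1,0), (1,9) ...
Target (A=6, B=2) not in reachable set → no.

Answer: no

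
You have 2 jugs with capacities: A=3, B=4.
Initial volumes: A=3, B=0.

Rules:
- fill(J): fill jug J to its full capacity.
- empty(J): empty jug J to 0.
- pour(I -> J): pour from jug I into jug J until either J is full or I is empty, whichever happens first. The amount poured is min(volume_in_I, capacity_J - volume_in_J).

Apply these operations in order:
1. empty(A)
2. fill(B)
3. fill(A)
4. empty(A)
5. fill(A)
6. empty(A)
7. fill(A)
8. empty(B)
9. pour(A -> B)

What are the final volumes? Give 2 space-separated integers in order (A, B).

Answer: 0 3

Derivation:
Step 1: empty(A) -> (A=0 B=0)
Step 2: fill(B) -> (A=0 B=4)
Step 3: fill(A) -> (A=3 B=4)
Step 4: empty(A) -> (A=0 B=4)
Step 5: fill(A) -> (A=3 B=4)
Step 6: empty(A) -> (A=0 B=4)
Step 7: fill(A) -> (A=3 B=4)
Step 8: empty(B) -> (A=3 B=0)
Step 9: pour(A -> B) -> (A=0 B=3)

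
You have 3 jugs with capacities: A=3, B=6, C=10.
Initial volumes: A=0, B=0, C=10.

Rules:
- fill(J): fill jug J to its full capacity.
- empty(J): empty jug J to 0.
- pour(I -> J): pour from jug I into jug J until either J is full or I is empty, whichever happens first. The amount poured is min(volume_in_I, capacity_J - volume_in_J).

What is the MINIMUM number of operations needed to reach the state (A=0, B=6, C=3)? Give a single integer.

Answer: 4

Derivation:
BFS from (A=0, B=0, C=10). One shortest path:
  1. fill(A) -> (A=3 B=0 C=10)
  2. fill(B) -> (A=3 B=6 C=10)
  3. empty(C) -> (A=3 B=6 C=0)
  4. pour(A -> C) -> (A=0 B=6 C=3)
Reached target in 4 moves.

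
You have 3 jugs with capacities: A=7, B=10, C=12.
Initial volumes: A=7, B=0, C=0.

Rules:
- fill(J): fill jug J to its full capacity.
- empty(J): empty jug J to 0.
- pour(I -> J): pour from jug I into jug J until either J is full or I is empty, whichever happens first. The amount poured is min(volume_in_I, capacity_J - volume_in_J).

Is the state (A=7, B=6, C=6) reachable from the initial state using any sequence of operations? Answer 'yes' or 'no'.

BFS from (A=7, B=0, C=0):
  1. fill(B) -> (A=7 B=10 C=0)
  2. pour(B -> C) -> (A=7 B=0 C=10)
  3. pour(A -> B) -> (A=0 B=7 C=10)
  4. pour(C -> A) -> (A=7 B=7 C=3)
  5. pour(A -> B) -> (A=4 B=10 C=3)
  6. empty(B) -> (A=4 B=0 C=3)
  7. pour(A -> B) -> (A=0 B=4 C=3)
  8. pour(C -> A) -> (A=3 B=4 C=0)
  9. fill(C) -> (A=3 B=4 C=12)
  10. pour(C -> B) -> (A=3 B=10 C=6)
  11. pour(B -> A) -> (A=7 B=6 C=6)
Target reached → yes.

Answer: yes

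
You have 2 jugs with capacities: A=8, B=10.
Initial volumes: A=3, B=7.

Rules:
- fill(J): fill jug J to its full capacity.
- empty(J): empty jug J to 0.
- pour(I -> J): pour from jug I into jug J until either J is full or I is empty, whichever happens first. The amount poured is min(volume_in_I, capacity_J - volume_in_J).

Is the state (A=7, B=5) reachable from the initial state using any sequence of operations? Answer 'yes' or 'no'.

Answer: no

Derivation:
BFS explored all 37 reachable states.
Reachable set includes: (0,0), (0,1), (0,2), (0,3), (0,4), (0,5), (0,6), (0,7), (0,8), (0,9), (0,10), (1,0) ...
Target (A=7, B=5) not in reachable set → no.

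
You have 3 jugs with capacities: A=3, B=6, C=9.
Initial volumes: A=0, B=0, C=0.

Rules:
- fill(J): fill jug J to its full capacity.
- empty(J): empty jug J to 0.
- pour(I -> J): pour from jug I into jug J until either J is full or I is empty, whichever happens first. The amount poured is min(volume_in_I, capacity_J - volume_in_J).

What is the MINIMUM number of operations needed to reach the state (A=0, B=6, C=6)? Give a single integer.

Answer: 3

Derivation:
BFS from (A=0, B=0, C=0). One shortest path:
  1. fill(B) -> (A=0 B=6 C=0)
  2. pour(B -> C) -> (A=0 B=0 C=6)
  3. fill(B) -> (A=0 B=6 C=6)
Reached target in 3 moves.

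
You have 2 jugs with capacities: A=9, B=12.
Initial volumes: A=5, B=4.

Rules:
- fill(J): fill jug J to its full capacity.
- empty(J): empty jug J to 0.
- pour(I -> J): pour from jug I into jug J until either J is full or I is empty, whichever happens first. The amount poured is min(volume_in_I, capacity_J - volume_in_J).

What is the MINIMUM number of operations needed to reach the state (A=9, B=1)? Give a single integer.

BFS from (A=5, B=4). One shortest path:
  1. fill(A) -> (A=9 B=4)
  2. pour(A -> B) -> (A=1 B=12)
  3. empty(B) -> (A=1 B=0)
  4. pour(A -> B) -> (A=0 B=1)
  5. fill(A) -> (A=9 B=1)
Reached target in 5 moves.

Answer: 5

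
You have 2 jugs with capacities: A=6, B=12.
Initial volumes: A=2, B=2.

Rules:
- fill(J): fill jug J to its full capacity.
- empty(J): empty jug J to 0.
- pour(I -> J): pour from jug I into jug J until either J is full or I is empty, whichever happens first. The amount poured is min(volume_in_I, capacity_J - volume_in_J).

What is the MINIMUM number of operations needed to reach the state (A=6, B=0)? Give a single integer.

BFS from (A=2, B=2). One shortest path:
  1. fill(A) -> (A=6 B=2)
  2. empty(B) -> (A=6 B=0)
Reached target in 2 moves.

Answer: 2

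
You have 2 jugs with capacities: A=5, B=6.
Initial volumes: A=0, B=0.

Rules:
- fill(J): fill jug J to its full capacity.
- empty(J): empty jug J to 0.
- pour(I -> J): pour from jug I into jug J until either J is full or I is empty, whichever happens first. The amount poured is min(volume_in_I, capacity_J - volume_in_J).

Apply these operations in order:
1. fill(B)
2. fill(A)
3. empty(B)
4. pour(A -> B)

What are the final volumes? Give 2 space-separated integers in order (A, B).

Answer: 0 5

Derivation:
Step 1: fill(B) -> (A=0 B=6)
Step 2: fill(A) -> (A=5 B=6)
Step 3: empty(B) -> (A=5 B=0)
Step 4: pour(A -> B) -> (A=0 B=5)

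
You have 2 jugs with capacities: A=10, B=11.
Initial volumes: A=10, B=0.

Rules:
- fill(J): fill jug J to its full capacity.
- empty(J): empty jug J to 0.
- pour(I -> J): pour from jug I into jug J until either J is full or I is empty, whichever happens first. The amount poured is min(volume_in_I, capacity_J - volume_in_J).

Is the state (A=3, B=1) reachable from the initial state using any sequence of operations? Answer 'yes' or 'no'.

Answer: no

Derivation:
BFS explored all 42 reachable states.
Reachable set includes: (0,0), (0,1), (0,2), (0,3), (0,4), (0,5), (0,6), (0,7), (0,8), (0,9), (0,10), (0,11) ...
Target (A=3, B=1) not in reachable set → no.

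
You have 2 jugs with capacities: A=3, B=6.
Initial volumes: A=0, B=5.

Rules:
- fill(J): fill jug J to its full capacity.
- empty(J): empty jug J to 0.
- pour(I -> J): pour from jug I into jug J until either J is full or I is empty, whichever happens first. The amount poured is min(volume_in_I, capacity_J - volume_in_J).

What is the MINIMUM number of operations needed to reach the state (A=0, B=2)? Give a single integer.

Answer: 2

Derivation:
BFS from (A=0, B=5). One shortest path:
  1. pour(B -> A) -> (A=3 B=2)
  2. empty(A) -> (A=0 B=2)
Reached target in 2 moves.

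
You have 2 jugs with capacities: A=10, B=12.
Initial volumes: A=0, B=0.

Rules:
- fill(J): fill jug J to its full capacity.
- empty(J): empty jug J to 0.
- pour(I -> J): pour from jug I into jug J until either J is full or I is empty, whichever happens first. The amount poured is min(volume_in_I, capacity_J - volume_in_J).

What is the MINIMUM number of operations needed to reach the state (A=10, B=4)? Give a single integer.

BFS from (A=0, B=0). One shortest path:
  1. fill(B) -> (A=0 B=12)
  2. pour(B -> A) -> (A=10 B=2)
  3. empty(A) -> (A=0 B=2)
  4. pour(B -> A) -> (A=2 B=0)
  5. fill(B) -> (A=2 B=12)
  6. pour(B -> A) -> (A=10 B=4)
Reached target in 6 moves.

Answer: 6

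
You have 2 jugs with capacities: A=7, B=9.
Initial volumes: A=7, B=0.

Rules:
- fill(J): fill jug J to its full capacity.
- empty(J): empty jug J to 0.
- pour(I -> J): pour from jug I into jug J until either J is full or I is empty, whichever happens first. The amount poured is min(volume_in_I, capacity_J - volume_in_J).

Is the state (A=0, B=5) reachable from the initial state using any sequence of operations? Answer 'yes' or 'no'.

BFS from (A=7, B=0):
  1. pour(A -> B) -> (A=0 B=7)
  2. fill(A) -> (A=7 B=7)
  3. pour(A -> B) -> (A=5 B=9)
  4. empty(B) -> (A=5 B=0)
  5. pour(A -> B) -> (A=0 B=5)
Target reached → yes.

Answer: yes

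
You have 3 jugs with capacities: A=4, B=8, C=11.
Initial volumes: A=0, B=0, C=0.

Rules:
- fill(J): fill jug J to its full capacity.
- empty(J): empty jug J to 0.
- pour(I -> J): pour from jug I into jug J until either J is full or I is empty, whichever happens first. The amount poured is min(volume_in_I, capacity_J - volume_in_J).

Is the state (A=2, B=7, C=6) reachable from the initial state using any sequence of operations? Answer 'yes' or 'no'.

Answer: no

Derivation:
BFS explored all 330 reachable states.
Reachable set includes: (0,0,0), (0,0,1), (0,0,2), (0,0,3), (0,0,4), (0,0,5), (0,0,6), (0,0,7), (0,0,8), (0,0,9), (0,0,10), (0,0,11) ...
Target (A=2, B=7, C=6) not in reachable set → no.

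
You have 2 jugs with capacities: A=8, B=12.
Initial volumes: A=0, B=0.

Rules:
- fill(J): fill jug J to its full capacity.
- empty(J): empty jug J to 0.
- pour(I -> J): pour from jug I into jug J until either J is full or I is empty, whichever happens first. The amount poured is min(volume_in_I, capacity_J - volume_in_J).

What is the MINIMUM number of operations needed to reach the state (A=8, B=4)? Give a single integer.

BFS from (A=0, B=0). One shortest path:
  1. fill(B) -> (A=0 B=12)
  2. pour(B -> A) -> (A=8 B=4)
Reached target in 2 moves.

Answer: 2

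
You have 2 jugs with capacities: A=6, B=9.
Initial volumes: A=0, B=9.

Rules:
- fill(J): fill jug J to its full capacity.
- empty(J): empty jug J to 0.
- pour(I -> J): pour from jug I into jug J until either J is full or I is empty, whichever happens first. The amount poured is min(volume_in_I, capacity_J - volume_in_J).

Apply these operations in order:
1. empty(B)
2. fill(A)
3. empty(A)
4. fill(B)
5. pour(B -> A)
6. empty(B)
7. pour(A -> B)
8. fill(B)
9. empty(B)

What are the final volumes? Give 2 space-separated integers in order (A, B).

Step 1: empty(B) -> (A=0 B=0)
Step 2: fill(A) -> (A=6 B=0)
Step 3: empty(A) -> (A=0 B=0)
Step 4: fill(B) -> (A=0 B=9)
Step 5: pour(B -> A) -> (A=6 B=3)
Step 6: empty(B) -> (A=6 B=0)
Step 7: pour(A -> B) -> (A=0 B=6)
Step 8: fill(B) -> (A=0 B=9)
Step 9: empty(B) -> (A=0 B=0)

Answer: 0 0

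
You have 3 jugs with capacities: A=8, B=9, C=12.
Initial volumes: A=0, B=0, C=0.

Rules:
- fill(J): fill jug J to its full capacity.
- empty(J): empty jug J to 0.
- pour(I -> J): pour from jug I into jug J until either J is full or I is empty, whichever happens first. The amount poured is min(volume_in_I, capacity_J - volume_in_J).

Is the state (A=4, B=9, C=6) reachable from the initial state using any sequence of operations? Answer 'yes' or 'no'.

BFS from (A=0, B=0, C=0):
  1. fill(A) -> (A=8 B=0 C=0)
  2. fill(C) -> (A=8 B=0 C=12)
  3. pour(C -> B) -> (A=8 B=9 C=3)
  4. empty(B) -> (A=8 B=0 C=3)
  5. pour(C -> B) -> (A=8 B=3 C=0)
  6. pour(A -> C) -> (A=0 B=3 C=8)
  7. fill(A) -> (A=8 B=3 C=8)
  8. pour(A -> C) -> (A=4 B=3 C=12)
  9. pour(C -> B) -> (A=4 B=9 C=6)
Target reached → yes.

Answer: yes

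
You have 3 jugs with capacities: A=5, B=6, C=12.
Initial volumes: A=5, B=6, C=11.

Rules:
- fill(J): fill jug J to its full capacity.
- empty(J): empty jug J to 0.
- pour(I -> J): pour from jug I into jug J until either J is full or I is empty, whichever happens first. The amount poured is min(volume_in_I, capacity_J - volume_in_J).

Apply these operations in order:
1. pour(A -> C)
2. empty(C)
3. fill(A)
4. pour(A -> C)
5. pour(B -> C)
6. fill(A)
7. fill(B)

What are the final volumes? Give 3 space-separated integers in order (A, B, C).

Step 1: pour(A -> C) -> (A=4 B=6 C=12)
Step 2: empty(C) -> (A=4 B=6 C=0)
Step 3: fill(A) -> (A=5 B=6 C=0)
Step 4: pour(A -> C) -> (A=0 B=6 C=5)
Step 5: pour(B -> C) -> (A=0 B=0 C=11)
Step 6: fill(A) -> (A=5 B=0 C=11)
Step 7: fill(B) -> (A=5 B=6 C=11)

Answer: 5 6 11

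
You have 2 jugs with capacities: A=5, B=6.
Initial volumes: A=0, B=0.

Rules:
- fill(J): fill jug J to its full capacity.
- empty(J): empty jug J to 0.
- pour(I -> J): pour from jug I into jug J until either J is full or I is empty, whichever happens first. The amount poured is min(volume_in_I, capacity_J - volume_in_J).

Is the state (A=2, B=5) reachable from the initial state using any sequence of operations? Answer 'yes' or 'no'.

Answer: no

Derivation:
BFS explored all 22 reachable states.
Reachable set includes: (0,0), (0,1), (0,2), (0,3), (0,4), (0,5), (0,6), (1,0), (1,6), (2,0), (2,6), (3,0) ...
Target (A=2, B=5) not in reachable set → no.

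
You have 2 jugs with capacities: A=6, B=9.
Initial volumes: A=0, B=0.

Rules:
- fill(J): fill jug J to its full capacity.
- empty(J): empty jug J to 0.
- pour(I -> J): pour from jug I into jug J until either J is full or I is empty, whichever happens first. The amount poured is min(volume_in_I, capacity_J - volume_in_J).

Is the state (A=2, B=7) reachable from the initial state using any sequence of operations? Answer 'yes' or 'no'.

BFS explored all 10 reachable states.
Reachable set includes: (0,0), (0,3), (0,6), (0,9), (3,0), (3,9), (6,0), (6,3), (6,6), (6,9)
Target (A=2, B=7) not in reachable set → no.

Answer: no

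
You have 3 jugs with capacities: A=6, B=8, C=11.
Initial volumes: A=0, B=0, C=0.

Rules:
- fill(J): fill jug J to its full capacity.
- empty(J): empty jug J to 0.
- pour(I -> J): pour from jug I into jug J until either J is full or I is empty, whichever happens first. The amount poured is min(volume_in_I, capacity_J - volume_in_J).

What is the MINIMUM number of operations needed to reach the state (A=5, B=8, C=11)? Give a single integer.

BFS from (A=0, B=0, C=0). One shortest path:
  1. fill(B) -> (A=0 B=8 C=0)
  2. fill(C) -> (A=0 B=8 C=11)
  3. pour(C -> A) -> (A=6 B=8 C=5)
  4. empty(A) -> (A=0 B=8 C=5)
  5. pour(C -> A) -> (A=5 B=8 C=0)
  6. fill(C) -> (A=5 B=8 C=11)
Reached target in 6 moves.

Answer: 6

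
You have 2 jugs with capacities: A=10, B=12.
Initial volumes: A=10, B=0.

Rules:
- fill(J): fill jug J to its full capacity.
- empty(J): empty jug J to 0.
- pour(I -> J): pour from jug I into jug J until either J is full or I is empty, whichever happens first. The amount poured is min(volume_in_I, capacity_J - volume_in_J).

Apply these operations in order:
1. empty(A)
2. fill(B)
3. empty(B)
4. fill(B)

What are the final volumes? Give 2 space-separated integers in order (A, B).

Answer: 0 12

Derivation:
Step 1: empty(A) -> (A=0 B=0)
Step 2: fill(B) -> (A=0 B=12)
Step 3: empty(B) -> (A=0 B=0)
Step 4: fill(B) -> (A=0 B=12)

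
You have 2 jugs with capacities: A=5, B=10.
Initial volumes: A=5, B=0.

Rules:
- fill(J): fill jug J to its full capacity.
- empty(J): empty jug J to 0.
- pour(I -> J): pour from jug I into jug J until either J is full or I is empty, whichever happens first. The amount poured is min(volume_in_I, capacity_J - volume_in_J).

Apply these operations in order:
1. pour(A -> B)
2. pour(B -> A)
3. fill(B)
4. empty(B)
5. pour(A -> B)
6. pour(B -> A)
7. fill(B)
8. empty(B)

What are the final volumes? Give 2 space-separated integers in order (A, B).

Step 1: pour(A -> B) -> (A=0 B=5)
Step 2: pour(B -> A) -> (A=5 B=0)
Step 3: fill(B) -> (A=5 B=10)
Step 4: empty(B) -> (A=5 B=0)
Step 5: pour(A -> B) -> (A=0 B=5)
Step 6: pour(B -> A) -> (A=5 B=0)
Step 7: fill(B) -> (A=5 B=10)
Step 8: empty(B) -> (A=5 B=0)

Answer: 5 0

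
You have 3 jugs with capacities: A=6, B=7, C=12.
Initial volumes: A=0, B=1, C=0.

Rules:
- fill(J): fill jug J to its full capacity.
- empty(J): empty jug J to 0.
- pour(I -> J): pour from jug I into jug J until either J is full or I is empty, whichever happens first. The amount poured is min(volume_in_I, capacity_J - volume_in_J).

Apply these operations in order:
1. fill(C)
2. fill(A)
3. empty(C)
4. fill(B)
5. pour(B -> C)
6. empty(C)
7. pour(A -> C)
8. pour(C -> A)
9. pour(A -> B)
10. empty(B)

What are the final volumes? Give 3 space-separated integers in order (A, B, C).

Answer: 0 0 0

Derivation:
Step 1: fill(C) -> (A=0 B=1 C=12)
Step 2: fill(A) -> (A=6 B=1 C=12)
Step 3: empty(C) -> (A=6 B=1 C=0)
Step 4: fill(B) -> (A=6 B=7 C=0)
Step 5: pour(B -> C) -> (A=6 B=0 C=7)
Step 6: empty(C) -> (A=6 B=0 C=0)
Step 7: pour(A -> C) -> (A=0 B=0 C=6)
Step 8: pour(C -> A) -> (A=6 B=0 C=0)
Step 9: pour(A -> B) -> (A=0 B=6 C=0)
Step 10: empty(B) -> (A=0 B=0 C=0)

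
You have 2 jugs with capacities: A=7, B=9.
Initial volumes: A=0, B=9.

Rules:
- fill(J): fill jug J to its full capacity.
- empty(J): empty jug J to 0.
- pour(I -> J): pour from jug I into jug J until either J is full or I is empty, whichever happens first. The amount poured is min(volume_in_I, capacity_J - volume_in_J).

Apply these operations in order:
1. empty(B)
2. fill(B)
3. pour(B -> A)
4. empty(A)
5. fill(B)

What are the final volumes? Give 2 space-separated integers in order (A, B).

Step 1: empty(B) -> (A=0 B=0)
Step 2: fill(B) -> (A=0 B=9)
Step 3: pour(B -> A) -> (A=7 B=2)
Step 4: empty(A) -> (A=0 B=2)
Step 5: fill(B) -> (A=0 B=9)

Answer: 0 9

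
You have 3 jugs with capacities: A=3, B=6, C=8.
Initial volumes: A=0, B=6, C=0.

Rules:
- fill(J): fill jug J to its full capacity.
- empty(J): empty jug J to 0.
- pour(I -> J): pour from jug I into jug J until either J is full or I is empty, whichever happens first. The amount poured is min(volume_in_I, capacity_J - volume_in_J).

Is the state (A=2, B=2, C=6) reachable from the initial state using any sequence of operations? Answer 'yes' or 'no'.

Answer: no

Derivation:
BFS explored all 182 reachable states.
Reachable set includes: (0,0,0), (0,0,1), (0,0,2), (0,0,3), (0,0,4), (0,0,5), (0,0,6), (0,0,7), (0,0,8), (0,1,0), (0,1,1), (0,1,2) ...
Target (A=2, B=2, C=6) not in reachable set → no.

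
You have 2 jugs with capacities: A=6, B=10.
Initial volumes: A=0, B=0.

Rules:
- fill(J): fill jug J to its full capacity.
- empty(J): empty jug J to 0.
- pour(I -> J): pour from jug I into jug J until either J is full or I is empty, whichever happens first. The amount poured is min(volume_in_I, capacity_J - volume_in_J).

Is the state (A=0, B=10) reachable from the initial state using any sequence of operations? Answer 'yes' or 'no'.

BFS from (A=0, B=0):
  1. fill(B) -> (A=0 B=10)
Target reached → yes.

Answer: yes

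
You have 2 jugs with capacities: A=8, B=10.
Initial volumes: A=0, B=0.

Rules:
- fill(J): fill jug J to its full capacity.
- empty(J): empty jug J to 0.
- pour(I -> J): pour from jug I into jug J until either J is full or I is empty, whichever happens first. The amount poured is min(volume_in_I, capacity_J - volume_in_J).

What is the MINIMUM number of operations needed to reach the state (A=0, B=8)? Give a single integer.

BFS from (A=0, B=0). One shortest path:
  1. fill(A) -> (A=8 B=0)
  2. pour(A -> B) -> (A=0 B=8)
Reached target in 2 moves.

Answer: 2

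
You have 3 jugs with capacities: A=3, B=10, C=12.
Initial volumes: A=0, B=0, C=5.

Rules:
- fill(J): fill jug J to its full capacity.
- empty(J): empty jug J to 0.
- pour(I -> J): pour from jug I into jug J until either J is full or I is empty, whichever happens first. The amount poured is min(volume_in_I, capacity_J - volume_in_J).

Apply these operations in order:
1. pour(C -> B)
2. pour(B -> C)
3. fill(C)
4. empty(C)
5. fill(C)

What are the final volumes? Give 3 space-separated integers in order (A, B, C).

Step 1: pour(C -> B) -> (A=0 B=5 C=0)
Step 2: pour(B -> C) -> (A=0 B=0 C=5)
Step 3: fill(C) -> (A=0 B=0 C=12)
Step 4: empty(C) -> (A=0 B=0 C=0)
Step 5: fill(C) -> (A=0 B=0 C=12)

Answer: 0 0 12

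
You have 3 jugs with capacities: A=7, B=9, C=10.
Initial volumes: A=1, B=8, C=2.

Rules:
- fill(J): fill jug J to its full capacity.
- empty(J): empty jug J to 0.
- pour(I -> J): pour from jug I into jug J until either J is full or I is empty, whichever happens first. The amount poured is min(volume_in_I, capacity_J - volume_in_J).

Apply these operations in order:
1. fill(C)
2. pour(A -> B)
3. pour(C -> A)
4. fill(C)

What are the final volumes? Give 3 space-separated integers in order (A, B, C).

Answer: 7 9 10

Derivation:
Step 1: fill(C) -> (A=1 B=8 C=10)
Step 2: pour(A -> B) -> (A=0 B=9 C=10)
Step 3: pour(C -> A) -> (A=7 B=9 C=3)
Step 4: fill(C) -> (A=7 B=9 C=10)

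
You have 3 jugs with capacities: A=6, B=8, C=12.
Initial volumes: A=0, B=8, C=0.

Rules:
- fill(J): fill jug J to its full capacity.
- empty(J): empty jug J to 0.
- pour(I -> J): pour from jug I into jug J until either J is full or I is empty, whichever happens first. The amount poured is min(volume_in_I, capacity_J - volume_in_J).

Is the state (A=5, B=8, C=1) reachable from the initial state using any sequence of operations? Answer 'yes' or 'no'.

Answer: no

Derivation:
BFS explored all 110 reachable states.
Reachable set includes: (0,0,0), (0,0,2), (0,0,4), (0,0,6), (0,0,8), (0,0,10), (0,0,12), (0,2,0), (0,2,2), (0,2,4), (0,2,6), (0,2,8) ...
Target (A=5, B=8, C=1) not in reachable set → no.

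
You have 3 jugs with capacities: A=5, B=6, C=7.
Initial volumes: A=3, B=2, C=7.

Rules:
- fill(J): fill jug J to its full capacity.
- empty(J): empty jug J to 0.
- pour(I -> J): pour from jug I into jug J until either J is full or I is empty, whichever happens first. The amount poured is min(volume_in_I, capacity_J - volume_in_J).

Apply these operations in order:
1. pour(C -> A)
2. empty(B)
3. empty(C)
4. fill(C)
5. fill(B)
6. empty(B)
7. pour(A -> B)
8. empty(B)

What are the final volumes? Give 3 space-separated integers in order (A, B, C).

Step 1: pour(C -> A) -> (A=5 B=2 C=5)
Step 2: empty(B) -> (A=5 B=0 C=5)
Step 3: empty(C) -> (A=5 B=0 C=0)
Step 4: fill(C) -> (A=5 B=0 C=7)
Step 5: fill(B) -> (A=5 B=6 C=7)
Step 6: empty(B) -> (A=5 B=0 C=7)
Step 7: pour(A -> B) -> (A=0 B=5 C=7)
Step 8: empty(B) -> (A=0 B=0 C=7)

Answer: 0 0 7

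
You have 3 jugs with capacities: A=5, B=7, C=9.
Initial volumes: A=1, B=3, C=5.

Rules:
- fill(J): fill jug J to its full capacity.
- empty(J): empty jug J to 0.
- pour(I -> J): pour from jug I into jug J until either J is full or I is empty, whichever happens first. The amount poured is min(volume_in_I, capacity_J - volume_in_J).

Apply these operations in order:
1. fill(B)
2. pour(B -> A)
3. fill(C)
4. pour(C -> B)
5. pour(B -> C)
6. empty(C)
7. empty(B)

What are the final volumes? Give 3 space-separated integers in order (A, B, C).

Step 1: fill(B) -> (A=1 B=7 C=5)
Step 2: pour(B -> A) -> (A=5 B=3 C=5)
Step 3: fill(C) -> (A=5 B=3 C=9)
Step 4: pour(C -> B) -> (A=5 B=7 C=5)
Step 5: pour(B -> C) -> (A=5 B=3 C=9)
Step 6: empty(C) -> (A=5 B=3 C=0)
Step 7: empty(B) -> (A=5 B=0 C=0)

Answer: 5 0 0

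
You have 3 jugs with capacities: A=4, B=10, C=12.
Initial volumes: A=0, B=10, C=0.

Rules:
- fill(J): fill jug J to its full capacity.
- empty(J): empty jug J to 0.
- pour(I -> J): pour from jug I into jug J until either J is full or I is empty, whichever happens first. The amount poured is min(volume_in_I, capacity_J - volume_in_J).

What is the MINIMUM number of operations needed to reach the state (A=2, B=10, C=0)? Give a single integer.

Answer: 4

Derivation:
BFS from (A=0, B=10, C=0). One shortest path:
  1. empty(B) -> (A=0 B=0 C=0)
  2. fill(C) -> (A=0 B=0 C=12)
  3. pour(C -> B) -> (A=0 B=10 C=2)
  4. pour(C -> A) -> (A=2 B=10 C=0)
Reached target in 4 moves.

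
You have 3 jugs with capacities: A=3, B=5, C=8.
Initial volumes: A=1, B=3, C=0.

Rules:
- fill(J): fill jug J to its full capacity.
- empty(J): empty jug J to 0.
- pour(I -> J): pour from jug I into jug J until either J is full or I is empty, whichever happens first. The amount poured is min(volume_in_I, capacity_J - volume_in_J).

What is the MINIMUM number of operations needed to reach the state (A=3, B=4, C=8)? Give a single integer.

BFS from (A=1, B=3, C=0). One shortest path:
  1. fill(C) -> (A=1 B=3 C=8)
  2. pour(A -> B) -> (A=0 B=4 C=8)
  3. fill(A) -> (A=3 B=4 C=8)
Reached target in 3 moves.

Answer: 3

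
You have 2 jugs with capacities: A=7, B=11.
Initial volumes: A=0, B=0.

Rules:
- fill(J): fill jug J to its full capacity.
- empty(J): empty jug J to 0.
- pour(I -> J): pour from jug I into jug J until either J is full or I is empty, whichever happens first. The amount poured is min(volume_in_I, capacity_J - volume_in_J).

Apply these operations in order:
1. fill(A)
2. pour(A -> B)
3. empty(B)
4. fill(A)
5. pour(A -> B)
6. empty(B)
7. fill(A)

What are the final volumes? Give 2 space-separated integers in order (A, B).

Step 1: fill(A) -> (A=7 B=0)
Step 2: pour(A -> B) -> (A=0 B=7)
Step 3: empty(B) -> (A=0 B=0)
Step 4: fill(A) -> (A=7 B=0)
Step 5: pour(A -> B) -> (A=0 B=7)
Step 6: empty(B) -> (A=0 B=0)
Step 7: fill(A) -> (A=7 B=0)

Answer: 7 0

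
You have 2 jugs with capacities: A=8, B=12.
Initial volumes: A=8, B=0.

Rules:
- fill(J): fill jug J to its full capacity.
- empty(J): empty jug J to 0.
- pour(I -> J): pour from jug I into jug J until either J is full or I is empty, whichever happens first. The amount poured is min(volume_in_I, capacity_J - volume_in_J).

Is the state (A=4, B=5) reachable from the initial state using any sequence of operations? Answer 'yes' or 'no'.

Answer: no

Derivation:
BFS explored all 10 reachable states.
Reachable set includes: (0,0), (0,4), (0,8), (0,12), (4,0), (4,12), (8,0), (8,4), (8,8), (8,12)
Target (A=4, B=5) not in reachable set → no.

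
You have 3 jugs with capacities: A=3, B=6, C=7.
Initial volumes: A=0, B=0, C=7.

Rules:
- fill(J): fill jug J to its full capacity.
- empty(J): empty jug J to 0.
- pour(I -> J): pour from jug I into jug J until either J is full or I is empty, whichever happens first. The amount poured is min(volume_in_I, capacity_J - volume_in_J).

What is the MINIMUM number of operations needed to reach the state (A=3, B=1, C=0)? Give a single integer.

Answer: 4

Derivation:
BFS from (A=0, B=0, C=7). One shortest path:
  1. fill(A) -> (A=3 B=0 C=7)
  2. pour(C -> B) -> (A=3 B=6 C=1)
  3. empty(B) -> (A=3 B=0 C=1)
  4. pour(C -> B) -> (A=3 B=1 C=0)
Reached target in 4 moves.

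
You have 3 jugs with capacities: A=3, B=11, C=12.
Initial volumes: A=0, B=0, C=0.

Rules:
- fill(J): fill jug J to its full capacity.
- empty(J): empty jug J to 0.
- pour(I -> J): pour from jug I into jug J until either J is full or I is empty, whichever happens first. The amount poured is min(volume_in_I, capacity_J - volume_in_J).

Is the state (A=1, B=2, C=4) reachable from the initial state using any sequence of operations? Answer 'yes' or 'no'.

BFS explored all 404 reachable states.
Reachable set includes: (0,0,0), (0,0,1), (0,0,2), (0,0,3), (0,0,4), (0,0,5), (0,0,6), (0,0,7), (0,0,8), (0,0,9), (0,0,10), (0,0,11) ...
Target (A=1, B=2, C=4) not in reachable set → no.

Answer: no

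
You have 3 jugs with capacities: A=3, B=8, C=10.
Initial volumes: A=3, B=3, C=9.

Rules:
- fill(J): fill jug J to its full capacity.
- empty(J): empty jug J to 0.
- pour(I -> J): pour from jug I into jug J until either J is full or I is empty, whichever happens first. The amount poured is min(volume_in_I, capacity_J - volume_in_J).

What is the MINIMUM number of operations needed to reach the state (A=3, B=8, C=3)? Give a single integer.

Answer: 3

Derivation:
BFS from (A=3, B=3, C=9). One shortest path:
  1. empty(C) -> (A=3 B=3 C=0)
  2. pour(B -> C) -> (A=3 B=0 C=3)
  3. fill(B) -> (A=3 B=8 C=3)
Reached target in 3 moves.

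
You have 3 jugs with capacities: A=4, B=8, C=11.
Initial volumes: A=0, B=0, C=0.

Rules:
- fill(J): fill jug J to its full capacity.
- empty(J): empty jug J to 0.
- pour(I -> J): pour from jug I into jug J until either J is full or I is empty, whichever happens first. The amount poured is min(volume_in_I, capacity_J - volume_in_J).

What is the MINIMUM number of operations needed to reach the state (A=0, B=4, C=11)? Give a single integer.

BFS from (A=0, B=0, C=0). One shortest path:
  1. fill(A) -> (A=4 B=0 C=0)
  2. fill(C) -> (A=4 B=0 C=11)
  3. pour(A -> B) -> (A=0 B=4 C=11)
Reached target in 3 moves.

Answer: 3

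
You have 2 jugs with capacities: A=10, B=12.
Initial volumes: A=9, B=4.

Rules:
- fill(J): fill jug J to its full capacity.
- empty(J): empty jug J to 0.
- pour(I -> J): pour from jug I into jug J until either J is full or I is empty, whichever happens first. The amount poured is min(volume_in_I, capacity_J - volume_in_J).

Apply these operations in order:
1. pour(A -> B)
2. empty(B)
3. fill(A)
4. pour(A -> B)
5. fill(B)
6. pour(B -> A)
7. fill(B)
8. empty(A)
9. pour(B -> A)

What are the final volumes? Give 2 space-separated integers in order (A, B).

Answer: 10 2

Derivation:
Step 1: pour(A -> B) -> (A=1 B=12)
Step 2: empty(B) -> (A=1 B=0)
Step 3: fill(A) -> (A=10 B=0)
Step 4: pour(A -> B) -> (A=0 B=10)
Step 5: fill(B) -> (A=0 B=12)
Step 6: pour(B -> A) -> (A=10 B=2)
Step 7: fill(B) -> (A=10 B=12)
Step 8: empty(A) -> (A=0 B=12)
Step 9: pour(B -> A) -> (A=10 B=2)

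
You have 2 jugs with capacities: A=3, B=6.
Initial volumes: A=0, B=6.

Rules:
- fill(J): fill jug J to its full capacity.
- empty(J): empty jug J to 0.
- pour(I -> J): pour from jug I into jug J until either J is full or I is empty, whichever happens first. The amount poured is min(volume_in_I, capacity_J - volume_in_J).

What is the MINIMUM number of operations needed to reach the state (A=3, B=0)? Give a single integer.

Answer: 2

Derivation:
BFS from (A=0, B=6). One shortest path:
  1. fill(A) -> (A=3 B=6)
  2. empty(B) -> (A=3 B=0)
Reached target in 2 moves.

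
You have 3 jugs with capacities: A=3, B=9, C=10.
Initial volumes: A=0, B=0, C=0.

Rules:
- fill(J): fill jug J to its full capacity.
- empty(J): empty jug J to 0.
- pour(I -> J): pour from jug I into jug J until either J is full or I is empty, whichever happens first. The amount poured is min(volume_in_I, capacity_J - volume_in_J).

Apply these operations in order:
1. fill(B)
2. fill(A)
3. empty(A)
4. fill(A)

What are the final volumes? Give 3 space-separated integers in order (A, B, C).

Answer: 3 9 0

Derivation:
Step 1: fill(B) -> (A=0 B=9 C=0)
Step 2: fill(A) -> (A=3 B=9 C=0)
Step 3: empty(A) -> (A=0 B=9 C=0)
Step 4: fill(A) -> (A=3 B=9 C=0)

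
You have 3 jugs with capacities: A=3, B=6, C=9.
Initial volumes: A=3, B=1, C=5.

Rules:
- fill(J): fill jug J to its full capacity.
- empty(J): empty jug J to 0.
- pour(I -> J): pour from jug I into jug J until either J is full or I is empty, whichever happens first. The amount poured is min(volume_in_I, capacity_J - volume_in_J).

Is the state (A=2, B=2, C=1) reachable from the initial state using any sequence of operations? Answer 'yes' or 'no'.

Answer: no

Derivation:
BFS explored all 156 reachable states.
Reachable set includes: (0,0,0), (0,0,1), (0,0,2), (0,0,3), (0,0,4), (0,0,5), (0,0,6), (0,0,7), (0,0,8), (0,0,9), (0,1,0), (0,1,2) ...
Target (A=2, B=2, C=1) not in reachable set → no.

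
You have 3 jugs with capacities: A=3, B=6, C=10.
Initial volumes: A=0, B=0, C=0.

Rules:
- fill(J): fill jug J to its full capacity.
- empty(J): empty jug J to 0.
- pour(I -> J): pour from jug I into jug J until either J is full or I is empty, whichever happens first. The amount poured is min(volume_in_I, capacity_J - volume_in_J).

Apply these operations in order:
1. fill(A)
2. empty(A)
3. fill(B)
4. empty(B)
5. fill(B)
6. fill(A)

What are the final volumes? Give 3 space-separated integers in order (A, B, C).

Answer: 3 6 0

Derivation:
Step 1: fill(A) -> (A=3 B=0 C=0)
Step 2: empty(A) -> (A=0 B=0 C=0)
Step 3: fill(B) -> (A=0 B=6 C=0)
Step 4: empty(B) -> (A=0 B=0 C=0)
Step 5: fill(B) -> (A=0 B=6 C=0)
Step 6: fill(A) -> (A=3 B=6 C=0)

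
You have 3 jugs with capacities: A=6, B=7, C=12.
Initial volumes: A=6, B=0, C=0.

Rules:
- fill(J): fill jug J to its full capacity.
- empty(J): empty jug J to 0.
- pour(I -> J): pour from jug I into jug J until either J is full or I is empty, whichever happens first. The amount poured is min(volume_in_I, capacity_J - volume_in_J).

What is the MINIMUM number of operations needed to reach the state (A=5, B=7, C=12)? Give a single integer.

Answer: 4

Derivation:
BFS from (A=6, B=0, C=0). One shortest path:
  1. fill(C) -> (A=6 B=0 C=12)
  2. pour(A -> B) -> (A=0 B=6 C=12)
  3. fill(A) -> (A=6 B=6 C=12)
  4. pour(A -> B) -> (A=5 B=7 C=12)
Reached target in 4 moves.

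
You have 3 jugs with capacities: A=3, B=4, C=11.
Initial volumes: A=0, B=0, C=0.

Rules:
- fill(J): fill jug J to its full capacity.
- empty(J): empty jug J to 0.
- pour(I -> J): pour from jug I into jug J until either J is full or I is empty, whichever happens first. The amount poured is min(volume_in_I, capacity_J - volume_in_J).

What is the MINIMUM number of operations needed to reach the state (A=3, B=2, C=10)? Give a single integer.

BFS from (A=0, B=0, C=0). One shortest path:
  1. fill(C) -> (A=0 B=0 C=11)
  2. pour(C -> B) -> (A=0 B=4 C=7)
  3. pour(B -> A) -> (A=3 B=1 C=7)
  4. pour(A -> C) -> (A=0 B=1 C=10)
  5. pour(B -> A) -> (A=1 B=0 C=10)
  6. fill(B) -> (A=1 B=4 C=10)
  7. pour(B -> A) -> (A=3 B=2 C=10)
Reached target in 7 moves.

Answer: 7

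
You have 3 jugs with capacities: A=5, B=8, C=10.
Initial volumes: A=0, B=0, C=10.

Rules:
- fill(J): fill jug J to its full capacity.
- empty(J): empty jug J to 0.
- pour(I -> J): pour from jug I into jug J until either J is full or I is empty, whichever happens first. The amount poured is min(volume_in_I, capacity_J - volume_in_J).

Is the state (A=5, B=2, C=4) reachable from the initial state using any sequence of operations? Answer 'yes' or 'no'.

BFS from (A=0, B=0, C=10):
  1. pour(C -> B) -> (A=0 B=8 C=2)
  2. empty(B) -> (A=0 B=0 C=2)
  3. pour(C -> A) -> (A=2 B=0 C=0)
  4. fill(C) -> (A=2 B=0 C=10)
  5. pour(C -> B) -> (A=2 B=8 C=2)
  6. empty(B) -> (A=2 B=0 C=2)
  7. pour(C -> B) -> (A=2 B=2 C=0)
  8. fill(C) -> (A=2 B=2 C=10)
  9. pour(C -> B) -> (A=2 B=8 C=4)
  10. empty(B) -> (A=2 B=0 C=4)
  11. pour(A -> B) -> (A=0 B=2 C=4)
  12. fill(A) -> (A=5 B=2 C=4)
Target reached → yes.

Answer: yes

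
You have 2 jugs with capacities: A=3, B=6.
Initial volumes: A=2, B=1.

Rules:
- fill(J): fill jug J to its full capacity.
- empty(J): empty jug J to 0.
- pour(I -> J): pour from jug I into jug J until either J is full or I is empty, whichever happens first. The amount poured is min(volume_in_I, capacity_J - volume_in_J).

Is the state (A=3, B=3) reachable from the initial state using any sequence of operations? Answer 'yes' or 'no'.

Answer: yes

Derivation:
BFS from (A=2, B=1):
  1. pour(A -> B) -> (A=0 B=3)
  2. fill(A) -> (A=3 B=3)
Target reached → yes.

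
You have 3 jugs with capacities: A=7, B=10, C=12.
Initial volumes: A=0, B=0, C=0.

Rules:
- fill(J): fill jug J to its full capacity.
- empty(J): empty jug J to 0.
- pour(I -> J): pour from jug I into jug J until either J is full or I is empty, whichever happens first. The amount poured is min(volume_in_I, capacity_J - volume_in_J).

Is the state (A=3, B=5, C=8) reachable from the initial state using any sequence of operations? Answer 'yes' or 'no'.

BFS explored all 550 reachable states.
Reachable set includes: (0,0,0), (0,0,1), (0,0,2), (0,0,3), (0,0,4), (0,0,5), (0,0,6), (0,0,7), (0,0,8), (0,0,9), (0,0,10), (0,0,11) ...
Target (A=3, B=5, C=8) not in reachable set → no.

Answer: no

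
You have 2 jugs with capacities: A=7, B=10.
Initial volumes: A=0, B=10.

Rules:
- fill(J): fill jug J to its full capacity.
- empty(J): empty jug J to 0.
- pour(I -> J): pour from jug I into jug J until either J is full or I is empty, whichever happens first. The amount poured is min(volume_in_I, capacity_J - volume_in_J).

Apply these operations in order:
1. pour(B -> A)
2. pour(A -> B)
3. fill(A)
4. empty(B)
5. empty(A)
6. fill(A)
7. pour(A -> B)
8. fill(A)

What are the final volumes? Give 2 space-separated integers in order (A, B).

Answer: 7 7

Derivation:
Step 1: pour(B -> A) -> (A=7 B=3)
Step 2: pour(A -> B) -> (A=0 B=10)
Step 3: fill(A) -> (A=7 B=10)
Step 4: empty(B) -> (A=7 B=0)
Step 5: empty(A) -> (A=0 B=0)
Step 6: fill(A) -> (A=7 B=0)
Step 7: pour(A -> B) -> (A=0 B=7)
Step 8: fill(A) -> (A=7 B=7)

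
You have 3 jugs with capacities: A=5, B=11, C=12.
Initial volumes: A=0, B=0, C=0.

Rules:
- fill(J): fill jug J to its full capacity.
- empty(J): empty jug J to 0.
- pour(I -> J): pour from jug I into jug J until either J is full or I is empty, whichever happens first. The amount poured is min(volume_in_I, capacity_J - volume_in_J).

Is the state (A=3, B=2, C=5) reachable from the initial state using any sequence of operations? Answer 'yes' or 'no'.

BFS explored all 496 reachable states.
Reachable set includes: (0,0,0), (0,0,1), (0,0,2), (0,0,3), (0,0,4), (0,0,5), (0,0,6), (0,0,7), (0,0,8), (0,0,9), (0,0,10), (0,0,11) ...
Target (A=3, B=2, C=5) not in reachable set → no.

Answer: no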